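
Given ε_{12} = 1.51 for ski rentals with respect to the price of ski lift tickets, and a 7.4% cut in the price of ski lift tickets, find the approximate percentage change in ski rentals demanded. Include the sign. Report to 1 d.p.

-11.2%

%ΔQ ≈ ε × %ΔP of ski lift tickets = 1.51 × (-7.4%) = -11.2%.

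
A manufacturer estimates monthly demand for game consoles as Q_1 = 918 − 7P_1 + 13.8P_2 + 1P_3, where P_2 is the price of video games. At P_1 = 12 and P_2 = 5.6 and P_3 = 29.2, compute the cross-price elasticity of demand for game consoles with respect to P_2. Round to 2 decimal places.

0.08

At P_1 = 12 and P_2 = 5.6 and P_3 = 29.2: Q_1 = 940.48.
∂Q_1/∂P_2 = 13.8.
ε = (∂Q_1/∂P_2)(P_2/Q_1) = 13.8 × (5.6/940.48) ≈ 0.08.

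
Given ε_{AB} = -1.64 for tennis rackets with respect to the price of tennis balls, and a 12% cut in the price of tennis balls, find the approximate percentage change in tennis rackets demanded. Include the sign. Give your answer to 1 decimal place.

19.7%

%ΔQ ≈ ε × %ΔP of tennis balls = -1.64 × (-12%) = 19.7%.
Demand for tennis rackets rises by about 19.7%.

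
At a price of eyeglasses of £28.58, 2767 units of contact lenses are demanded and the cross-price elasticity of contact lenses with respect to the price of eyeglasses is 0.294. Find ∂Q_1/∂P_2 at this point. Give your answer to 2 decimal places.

ε = (∂Q_1/∂P_2)·(P_2/Q_1) ⇒ ∂Q_1/∂P_2 = ε·Q_1/P_2 = 0.294 × 2767/28.58 ≈ 28.46.

28.46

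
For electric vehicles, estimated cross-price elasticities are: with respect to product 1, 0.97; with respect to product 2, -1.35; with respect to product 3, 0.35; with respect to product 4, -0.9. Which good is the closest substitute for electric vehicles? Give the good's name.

Substitutes have ε > 0. Among the positive values, 0.97 (product 1) is largest.

product 1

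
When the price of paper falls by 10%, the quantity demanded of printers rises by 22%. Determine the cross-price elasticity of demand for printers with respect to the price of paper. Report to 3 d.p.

ε = (%ΔQ of printers) / (%ΔP of paper) = (22%) / (-10%) ≈ -2.200.

-2.200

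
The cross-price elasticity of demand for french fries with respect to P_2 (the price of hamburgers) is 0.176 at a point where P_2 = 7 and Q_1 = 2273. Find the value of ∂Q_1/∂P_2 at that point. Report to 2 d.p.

57.15

ε = (∂Q_1/∂P_2)·(P_2/Q_1) ⇒ ∂Q_1/∂P_2 = ε·Q_1/P_2 = 0.176 × 2273/7 ≈ 57.15.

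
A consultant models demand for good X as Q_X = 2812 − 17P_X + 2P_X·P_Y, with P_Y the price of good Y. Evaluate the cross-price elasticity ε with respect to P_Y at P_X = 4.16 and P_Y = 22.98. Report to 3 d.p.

At P_X = 4.16 and P_Y = 22.98: Q_X = 2932.474.
∂Q_X/∂P_Y = 2P_X = 2(4.16) = 8.3200.
ε = (∂Q_X/∂P_Y)(P_Y/Q_X) = 8.3200 × (22.98/2932.474) ≈ 0.065.
ε > 0: substitutes.

0.065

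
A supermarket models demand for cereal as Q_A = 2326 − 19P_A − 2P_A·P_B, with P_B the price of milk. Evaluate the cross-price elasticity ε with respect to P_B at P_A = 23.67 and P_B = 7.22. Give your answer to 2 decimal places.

-0.22

At P_A = 23.67 and P_B = 7.22: Q_A = 1534.475.
∂Q_A/∂P_B = -2P_A = -2(23.67) = -47.3400.
ε = (∂Q_A/∂P_B)(P_B/Q_A) = -47.3400 × (7.22/1534.475) ≈ -0.22.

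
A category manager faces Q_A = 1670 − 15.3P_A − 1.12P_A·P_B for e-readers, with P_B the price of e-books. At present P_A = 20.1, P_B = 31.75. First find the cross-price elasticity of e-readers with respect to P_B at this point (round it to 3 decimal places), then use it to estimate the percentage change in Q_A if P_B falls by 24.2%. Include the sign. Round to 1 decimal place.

26.7%

At P_A = 20.1, P_B = 31.75: Q_A = 647.714.
∂Q_A/∂P_B = -1.12P_A = -22.5120.
ε = (∂Q_A/∂P_B)(P_B/Q_A) = -22.5120 × 31.75/647.714 ≈ -1.104.
%ΔQ_A ≈ ε × %ΔP_B = -1.104 × (-24.2%) = 26.7%.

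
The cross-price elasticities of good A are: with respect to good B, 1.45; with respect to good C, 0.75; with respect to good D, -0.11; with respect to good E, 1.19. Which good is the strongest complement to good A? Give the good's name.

good D

Complements have ε < 0. The most negative value is -0.11 (good D).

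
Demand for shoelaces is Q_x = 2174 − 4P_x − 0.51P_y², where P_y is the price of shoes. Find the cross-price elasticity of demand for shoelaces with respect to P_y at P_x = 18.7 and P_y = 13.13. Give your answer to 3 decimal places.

At P_x = 18.7 and P_y = 13.13: Q_x = 2011.278.
∂Q_x/∂P_y = -1.02P_y = -1.02(13.13) = -13.3926.
ε = (∂Q_x/∂P_y)(P_y/Q_x) = -13.3926 × (13.13/2011.278) ≈ -0.087.
ε < 0: complements.

-0.087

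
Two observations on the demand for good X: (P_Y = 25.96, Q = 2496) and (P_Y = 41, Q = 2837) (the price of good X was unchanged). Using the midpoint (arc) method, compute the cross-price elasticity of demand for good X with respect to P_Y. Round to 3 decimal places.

ΔQ_X = 2837 − 2496 = 341; ΔP_Y = 41 − 25.96 = 15.04.
Midpoints: Q̄_X = 2666.5, P̄_Y = 33.48.
ε = (ΔQ_X/Q̄_X)/(ΔP_Y/P̄_Y) = (341/2666.5)/(15.04/33.48) ≈ 0.285.

0.285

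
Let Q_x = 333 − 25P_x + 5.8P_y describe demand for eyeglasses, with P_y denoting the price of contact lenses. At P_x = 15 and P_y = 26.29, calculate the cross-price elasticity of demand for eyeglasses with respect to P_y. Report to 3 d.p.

At P_x = 15 and P_y = 26.29: Q_x = 110.482.
∂Q_x/∂P_y = 5.8.
ε = (∂Q_x/∂P_y)(P_y/Q_x) = 5.8 × (26.29/110.482) ≈ 1.380.

1.380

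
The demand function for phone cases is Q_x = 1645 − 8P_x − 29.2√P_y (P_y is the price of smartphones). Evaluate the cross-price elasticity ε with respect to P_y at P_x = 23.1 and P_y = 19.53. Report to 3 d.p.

At P_x = 23.1 and P_y = 19.53: Q_x = 1331.157.
∂Q_x/∂P_y = -29.2/(2√P_y) = -29.2/(2√19.53) = -3.3037.
ε = (∂Q_x/∂P_y)(P_y/Q_x) = -3.3037 × (19.53/1331.157) ≈ -0.048.

-0.048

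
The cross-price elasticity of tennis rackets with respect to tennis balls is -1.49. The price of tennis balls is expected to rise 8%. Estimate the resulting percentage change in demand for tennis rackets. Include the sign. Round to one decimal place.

-11.9%

%ΔQ ≈ ε × %ΔP of tennis balls = -1.49 × (8%) = -11.9%.
Demand for tennis rackets falls by about 11.9%.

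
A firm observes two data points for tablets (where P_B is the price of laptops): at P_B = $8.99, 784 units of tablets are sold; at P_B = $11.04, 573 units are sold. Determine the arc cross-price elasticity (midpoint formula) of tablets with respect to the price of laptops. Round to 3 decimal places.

ΔQ_A = 573 − 784 = -211; ΔP_B = 11.04 − 8.99 = 2.05.
Midpoints: Q̄_A = 678.5, P̄_B = 10.02.
ε = (ΔQ_A/Q̄_A)/(ΔP_B/P̄_B) = (-211/678.5)/(2.05/10.02) ≈ -1.519.

-1.519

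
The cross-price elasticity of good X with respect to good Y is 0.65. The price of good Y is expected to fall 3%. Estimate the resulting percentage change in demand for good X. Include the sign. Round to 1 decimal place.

-2.0%

%ΔQ ≈ ε × %ΔP of good Y = 0.65 × (-3%) = -2.0%.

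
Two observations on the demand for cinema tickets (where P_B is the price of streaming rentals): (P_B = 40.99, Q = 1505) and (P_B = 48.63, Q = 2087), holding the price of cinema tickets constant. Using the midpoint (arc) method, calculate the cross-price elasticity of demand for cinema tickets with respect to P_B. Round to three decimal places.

ΔQ_A = 2087 − 1505 = 582; ΔP_B = 48.63 − 40.99 = 7.64.
Midpoints: Q̄_A = 1796.0, P̄_B = 44.81.
ε = (ΔQ_A/Q̄_A)/(ΔP_B/P̄_B) = (582/1796.0)/(7.64/44.81) ≈ 1.901.
ε > 0: cinema tickets and streaming rentals are substitutes.

1.901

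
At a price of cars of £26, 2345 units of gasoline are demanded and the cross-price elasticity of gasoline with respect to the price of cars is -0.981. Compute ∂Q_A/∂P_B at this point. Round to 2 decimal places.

-88.48

ε = (∂Q_A/∂P_B)·(P_B/Q_A) ⇒ ∂Q_A/∂P_B = ε·Q_A/P_B = -0.981 × 2345/26 ≈ -88.48.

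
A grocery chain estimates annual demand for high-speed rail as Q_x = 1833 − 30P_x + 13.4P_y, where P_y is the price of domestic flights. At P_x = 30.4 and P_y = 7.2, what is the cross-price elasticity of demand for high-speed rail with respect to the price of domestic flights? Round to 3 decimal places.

At P_x = 30.4 and P_y = 7.2: Q_x = 1017.48.
∂Q_x/∂P_y = 13.4.
ε = (∂Q_x/∂P_y)(P_y/Q_x) = 13.4 × (7.2/1017.48) ≈ 0.095.
Since ε > 0, high-speed rail and domestic flights are substitutes.

0.095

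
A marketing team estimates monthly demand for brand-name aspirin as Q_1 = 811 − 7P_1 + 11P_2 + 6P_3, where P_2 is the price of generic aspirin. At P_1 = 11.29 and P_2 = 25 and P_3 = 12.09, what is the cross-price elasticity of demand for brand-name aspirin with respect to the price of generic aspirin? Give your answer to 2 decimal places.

0.25

At P_1 = 11.29 and P_2 = 25 and P_3 = 12.09: Q_1 = 1079.51.
∂Q_1/∂P_2 = 11.
ε = (∂Q_1/∂P_2)(P_2/Q_1) = 11 × (25/1079.51) ≈ 0.25.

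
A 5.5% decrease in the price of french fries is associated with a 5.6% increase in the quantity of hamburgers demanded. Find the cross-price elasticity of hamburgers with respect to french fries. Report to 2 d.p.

ε = (%ΔQ of hamburgers) / (%ΔP of french fries) = (5.6%) / (-5.5%) ≈ -1.02.
Negative cross-price elasticity: complements.

-1.02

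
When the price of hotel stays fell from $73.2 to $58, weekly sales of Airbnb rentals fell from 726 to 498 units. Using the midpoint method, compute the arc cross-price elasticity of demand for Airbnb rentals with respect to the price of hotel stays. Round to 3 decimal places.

ΔQ_A = 498 − 726 = -228; ΔP_B = 58 − 73.2 = -15.2.
Midpoints: Q̄_A = 612.0, P̄_B = 65.60.
ε = (ΔQ_A/Q̄_A)/(ΔP_B/P̄_B) = (-228/612.0)/(-15.2/65.60) ≈ 1.608.

1.608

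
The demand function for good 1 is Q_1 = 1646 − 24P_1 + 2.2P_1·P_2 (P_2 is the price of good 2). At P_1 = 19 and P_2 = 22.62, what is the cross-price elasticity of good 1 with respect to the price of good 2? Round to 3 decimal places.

0.443

At P_1 = 19 and P_2 = 22.62: Q_1 = 2135.516.
∂Q_1/∂P_2 = 2.2P_1 = 2.2(19) = 41.8000.
ε = (∂Q_1/∂P_2)(P_2/Q_1) = 41.8000 × (22.62/2135.516) ≈ 0.443.
ε > 0: substitutes.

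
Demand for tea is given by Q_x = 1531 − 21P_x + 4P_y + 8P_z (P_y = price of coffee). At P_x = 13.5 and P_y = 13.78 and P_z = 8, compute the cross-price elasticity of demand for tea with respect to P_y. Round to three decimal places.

At P_x = 13.5 and P_y = 13.78 and P_z = 8: Q_x = 1366.62.
∂Q_x/∂P_y = 4.
ε = (∂Q_x/∂P_y)(P_y/Q_x) = 4 × (13.78/1366.62) ≈ 0.040.
Since ε > 0, tea and coffee are substitutes.

0.040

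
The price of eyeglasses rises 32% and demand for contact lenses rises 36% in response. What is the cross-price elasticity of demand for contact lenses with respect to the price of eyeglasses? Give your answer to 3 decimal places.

1.125

ε = (%ΔQ of contact lenses) / (%ΔP of eyeglasses) = (36%) / (32%) ≈ 1.125.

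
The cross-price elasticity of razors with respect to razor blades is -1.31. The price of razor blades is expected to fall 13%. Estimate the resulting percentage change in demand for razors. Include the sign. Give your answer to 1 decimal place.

17.0%

%ΔQ ≈ ε × %ΔP of razor blades = -1.31 × (-13%) = 17.0%.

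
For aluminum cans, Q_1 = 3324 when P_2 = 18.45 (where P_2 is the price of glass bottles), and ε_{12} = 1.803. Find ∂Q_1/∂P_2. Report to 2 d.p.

ε = (∂Q_1/∂P_2)·(P_2/Q_1) ⇒ ∂Q_1/∂P_2 = ε·Q_1/P_2 = 1.803 × 3324/18.45 ≈ 324.83.

324.83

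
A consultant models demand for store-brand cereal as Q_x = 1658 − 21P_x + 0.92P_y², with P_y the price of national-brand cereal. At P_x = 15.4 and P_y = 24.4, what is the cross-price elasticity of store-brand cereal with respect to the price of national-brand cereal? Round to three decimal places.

0.582

At P_x = 15.4 and P_y = 24.4: Q_x = 1882.331.
∂Q_x/∂P_y = 1.84P_y = 1.84(24.4) = 44.8960.
ε = (∂Q_x/∂P_y)(P_y/Q_x) = 44.8960 × (24.4/1882.331) ≈ 0.582.
ε > 0: substitutes.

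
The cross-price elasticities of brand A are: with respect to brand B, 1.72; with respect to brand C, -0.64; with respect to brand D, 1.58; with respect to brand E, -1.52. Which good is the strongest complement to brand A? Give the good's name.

brand E

Complements have ε < 0. The most negative value is -1.52 (brand E).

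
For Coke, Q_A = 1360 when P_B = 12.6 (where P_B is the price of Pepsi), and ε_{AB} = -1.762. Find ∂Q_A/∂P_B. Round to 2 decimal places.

ε = (∂Q_A/∂P_B)·(P_B/Q_A) ⇒ ∂Q_A/∂P_B = ε·Q_A/P_B = -1.762 × 1360/12.6 ≈ -190.18.

-190.18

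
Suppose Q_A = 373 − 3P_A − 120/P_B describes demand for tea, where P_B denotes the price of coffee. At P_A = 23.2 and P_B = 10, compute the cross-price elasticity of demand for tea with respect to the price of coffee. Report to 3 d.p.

0.041

At P_A = 23.2 and P_B = 10: Q_A = 291.4.
∂Q_A/∂P_B = 120/P_B² = 1.2000.
ε = (∂Q_A/∂P_B)(P_B/Q_A) = 1.2000 × (10/291.4) ≈ 0.041.
ε > 0: substitutes.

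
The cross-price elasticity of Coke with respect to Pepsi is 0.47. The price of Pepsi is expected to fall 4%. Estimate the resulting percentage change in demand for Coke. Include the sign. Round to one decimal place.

-1.9%

%ΔQ ≈ ε × %ΔP of Pepsi = 0.47 × (-4%) = -1.9%.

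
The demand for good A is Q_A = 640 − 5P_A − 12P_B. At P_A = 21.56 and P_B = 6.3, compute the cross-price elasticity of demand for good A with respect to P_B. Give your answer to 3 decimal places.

At P_A = 21.56 and P_B = 6.3: Q_A = 456.6.
∂Q_A/∂P_B = -12.
ε = (∂Q_A/∂P_B)(P_B/Q_A) = -12 × (6.3/456.6) ≈ -0.166.

-0.166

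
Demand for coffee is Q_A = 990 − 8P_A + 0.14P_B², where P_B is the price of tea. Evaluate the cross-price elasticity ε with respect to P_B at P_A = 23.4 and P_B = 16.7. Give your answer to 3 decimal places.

At P_A = 23.4 and P_B = 16.7: Q_A = 841.845.
∂Q_A/∂P_B = 0.28P_B = 0.28(16.7) = 4.6760.
ε = (∂Q_A/∂P_B)(P_B/Q_A) = 4.6760 × (16.7/841.845) ≈ 0.093.
ε > 0: substitutes.

0.093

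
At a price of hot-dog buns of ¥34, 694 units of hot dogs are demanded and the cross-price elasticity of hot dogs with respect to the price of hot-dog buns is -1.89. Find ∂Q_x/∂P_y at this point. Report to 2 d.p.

ε = (∂Q_x/∂P_y)·(P_y/Q_x) ⇒ ∂Q_x/∂P_y = ε·Q_x/P_y = -1.89 × 694/34 ≈ -38.58.

-38.58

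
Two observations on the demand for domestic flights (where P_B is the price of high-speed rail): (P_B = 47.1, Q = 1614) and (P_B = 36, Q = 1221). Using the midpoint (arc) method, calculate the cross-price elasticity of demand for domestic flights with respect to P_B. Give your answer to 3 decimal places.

ΔQ_A = 1221 − 1614 = -393; ΔP_B = 36 − 47.1 = -11.1.
Midpoints: Q̄_A = 1417.5, P̄_B = 41.55.
ε = (ΔQ_A/Q̄_A)/(ΔP_B/P̄_B) = (-393/1417.5)/(-11.1/41.55) ≈ 1.038.
ε > 0: domestic flights and high-speed rail are substitutes.

1.038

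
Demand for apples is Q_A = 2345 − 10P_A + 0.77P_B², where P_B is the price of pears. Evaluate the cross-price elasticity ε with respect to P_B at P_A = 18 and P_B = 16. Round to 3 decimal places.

At P_A = 18 and P_B = 16: Q_A = 2362.12.
∂Q_A/∂P_B = 1.54P_B = 1.54(16) = 24.6400.
ε = (∂Q_A/∂P_B)(P_B/Q_A) = 24.6400 × (16/2362.12) ≈ 0.167.

0.167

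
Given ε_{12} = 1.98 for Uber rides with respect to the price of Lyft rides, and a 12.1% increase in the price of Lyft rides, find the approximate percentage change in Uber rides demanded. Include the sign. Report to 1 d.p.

%ΔQ ≈ ε × %ΔP of Lyft rides = 1.98 × (12.1%) = 24.0%.

24.0%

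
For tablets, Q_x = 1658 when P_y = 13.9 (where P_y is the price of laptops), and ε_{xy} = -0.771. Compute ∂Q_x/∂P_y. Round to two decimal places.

-91.97

ε = (∂Q_x/∂P_y)·(P_y/Q_x) ⇒ ∂Q_x/∂P_y = ε·Q_x/P_y = -0.771 × 1658/13.9 ≈ -91.97.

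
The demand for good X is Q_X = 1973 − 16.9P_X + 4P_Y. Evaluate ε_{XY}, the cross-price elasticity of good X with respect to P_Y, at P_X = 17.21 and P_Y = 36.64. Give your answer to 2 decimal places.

0.08

At P_X = 17.21 and P_Y = 36.64: Q_X = 1828.711.
∂Q_X/∂P_Y = 4.
ε = (∂Q_X/∂P_Y)(P_Y/Q_X) = 4 × (36.64/1828.711) ≈ 0.08.
Since ε > 0, good X and good Y are substitutes.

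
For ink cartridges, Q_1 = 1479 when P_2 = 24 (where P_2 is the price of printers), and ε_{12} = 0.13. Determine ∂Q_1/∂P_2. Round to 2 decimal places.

8.01

ε = (∂Q_1/∂P_2)·(P_2/Q_1) ⇒ ∂Q_1/∂P_2 = ε·Q_1/P_2 = 0.13 × 1479/24 ≈ 8.01.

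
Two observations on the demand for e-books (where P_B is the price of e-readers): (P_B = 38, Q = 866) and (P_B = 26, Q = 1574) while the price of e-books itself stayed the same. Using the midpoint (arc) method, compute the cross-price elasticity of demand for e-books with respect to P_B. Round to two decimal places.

ΔQ_A = 1574 − 866 = 708; ΔP_B = 26 − 38 = -12.
Midpoints: Q̄_A = 1220.0, P̄_B = 32.00.
ε = (ΔQ_A/Q̄_A)/(ΔP_B/P̄_B) = (708/1220.0)/(-12/32.00) ≈ -1.55.
ε < 0: e-books and e-readers are complements.

-1.55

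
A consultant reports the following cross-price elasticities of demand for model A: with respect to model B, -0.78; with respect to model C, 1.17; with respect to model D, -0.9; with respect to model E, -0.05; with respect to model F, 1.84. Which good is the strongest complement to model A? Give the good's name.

model D

Complements have ε < 0. The most negative value is -0.9 (model D).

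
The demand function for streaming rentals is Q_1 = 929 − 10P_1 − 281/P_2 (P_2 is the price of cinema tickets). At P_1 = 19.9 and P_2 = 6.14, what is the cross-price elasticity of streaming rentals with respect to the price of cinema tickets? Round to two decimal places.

At P_1 = 19.9 and P_2 = 6.14: Q_1 = 684.235.
∂Q_1/∂P_2 = 281/P_2² = 7.4537.
ε = (∂Q_1/∂P_2)(P_2/Q_1) = 7.4537 × (6.14/684.235) ≈ 0.07.
ε > 0: substitutes.

0.07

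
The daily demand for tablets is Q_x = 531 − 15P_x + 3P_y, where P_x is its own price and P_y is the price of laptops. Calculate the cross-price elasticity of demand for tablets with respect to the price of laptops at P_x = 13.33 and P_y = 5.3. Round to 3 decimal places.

At P_x = 13.33 and P_y = 5.3: Q_x = 346.95.
∂Q_x/∂P_y = 3.
ε = (∂Q_x/∂P_y)(P_y/Q_x) = 3 × (5.3/346.95) ≈ 0.046.

0.046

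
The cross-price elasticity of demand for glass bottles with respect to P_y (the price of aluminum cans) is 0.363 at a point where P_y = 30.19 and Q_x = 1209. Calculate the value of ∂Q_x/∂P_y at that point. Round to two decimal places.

14.54

ε = (∂Q_x/∂P_y)·(P_y/Q_x) ⇒ ∂Q_x/∂P_y = ε·Q_x/P_y = 0.363 × 1209/30.19 ≈ 14.54.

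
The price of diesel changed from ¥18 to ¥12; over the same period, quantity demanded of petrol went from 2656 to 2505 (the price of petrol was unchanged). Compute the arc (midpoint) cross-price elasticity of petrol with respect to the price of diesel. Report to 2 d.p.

ΔQ_A = 2505 − 2656 = -151; ΔP_B = 12 − 18 = -6.
Midpoints: Q̄_A = 2580.5, P̄_B = 15.00.
ε = (ΔQ_A/Q̄_A)/(ΔP_B/P̄_B) = (-151/2580.5)/(-6/15.00) ≈ 0.15.

0.15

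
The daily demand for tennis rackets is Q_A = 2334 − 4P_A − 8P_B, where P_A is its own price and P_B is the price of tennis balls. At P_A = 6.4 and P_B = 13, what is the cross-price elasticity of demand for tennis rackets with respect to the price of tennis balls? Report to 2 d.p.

-0.05

At P_A = 6.4 and P_B = 13: Q_A = 2204.4.
∂Q_A/∂P_B = -8.
ε = (∂Q_A/∂P_B)(P_B/Q_A) = -8 × (13/2204.4) ≈ -0.05.
Since ε < 0, tennis rackets and tennis balls are complements.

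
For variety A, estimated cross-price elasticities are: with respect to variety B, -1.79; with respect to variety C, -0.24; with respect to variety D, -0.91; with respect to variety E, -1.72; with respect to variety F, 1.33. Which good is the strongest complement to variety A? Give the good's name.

Complements have ε < 0. The most negative value is -1.79 (variety B).

variety B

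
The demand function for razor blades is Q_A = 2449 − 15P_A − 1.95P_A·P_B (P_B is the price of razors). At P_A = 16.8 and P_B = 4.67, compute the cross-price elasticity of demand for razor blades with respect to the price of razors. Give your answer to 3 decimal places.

-0.075

At P_A = 16.8 and P_B = 4.67: Q_A = 2044.011.
∂Q_A/∂P_B = -1.95P_A = -1.95(16.8) = -32.7600.
ε = (∂Q_A/∂P_B)(P_B/Q_A) = -32.7600 × (4.67/2044.011) ≈ -0.075.
ε < 0: complements.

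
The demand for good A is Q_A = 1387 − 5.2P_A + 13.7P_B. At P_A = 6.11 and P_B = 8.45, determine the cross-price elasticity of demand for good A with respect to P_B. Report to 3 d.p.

At P_A = 6.11 and P_B = 8.45: Q_A = 1470.993.
∂Q_A/∂P_B = 13.7.
ε = (∂Q_A/∂P_B)(P_B/Q_A) = 13.7 × (8.45/1470.993) ≈ 0.079.

0.079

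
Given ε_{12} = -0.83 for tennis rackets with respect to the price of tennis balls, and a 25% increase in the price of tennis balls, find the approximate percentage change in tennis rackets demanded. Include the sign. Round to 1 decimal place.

-20.8%

%ΔQ ≈ ε × %ΔP of tennis balls = -0.83 × (25%) = -20.8%.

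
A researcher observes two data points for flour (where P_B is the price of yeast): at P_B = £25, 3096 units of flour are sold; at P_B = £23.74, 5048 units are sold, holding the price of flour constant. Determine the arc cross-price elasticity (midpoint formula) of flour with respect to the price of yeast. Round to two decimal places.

-9.27

ΔQ_A = 5048 − 3096 = 1952; ΔP_B = 23.74 − 25 = -1.26.
Midpoints: Q̄_A = 4072.0, P̄_B = 24.37.
ε = (ΔQ_A/Q̄_A)/(ΔP_B/P̄_B) = (1952/4072.0)/(-1.26/24.37) ≈ -9.27.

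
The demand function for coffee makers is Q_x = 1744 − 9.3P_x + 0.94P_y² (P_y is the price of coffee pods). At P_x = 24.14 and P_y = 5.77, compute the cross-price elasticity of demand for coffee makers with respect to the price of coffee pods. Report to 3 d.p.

At P_x = 24.14 and P_y = 5.77: Q_x = 1550.793.
∂Q_x/∂P_y = 1.88P_y = 1.88(5.77) = 10.8476.
ε = (∂Q_x/∂P_y)(P_y/Q_x) = 10.8476 × (5.77/1550.793) ≈ 0.040.
ε > 0: substitutes.

0.040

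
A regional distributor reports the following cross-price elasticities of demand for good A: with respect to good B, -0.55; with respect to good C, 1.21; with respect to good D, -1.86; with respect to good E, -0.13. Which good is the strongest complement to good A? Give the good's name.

good D

Complements have ε < 0. The most negative value is -1.86 (good D).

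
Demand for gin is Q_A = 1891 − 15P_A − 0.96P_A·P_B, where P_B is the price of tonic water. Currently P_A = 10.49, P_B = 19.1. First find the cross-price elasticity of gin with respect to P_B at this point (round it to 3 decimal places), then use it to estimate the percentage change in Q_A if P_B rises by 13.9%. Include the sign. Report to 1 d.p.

-1.7%

At P_A = 10.49, P_B = 19.1: Q_A = 1541.305.
∂Q_A/∂P_B = -0.96P_A = -10.0704.
ε = (∂Q_A/∂P_B)(P_B/Q_A) = -10.0704 × 19.1/1541.305 ≈ -0.125.
%ΔQ_A ≈ ε × %ΔP_B = -0.125 × (13.9%) = -1.7%.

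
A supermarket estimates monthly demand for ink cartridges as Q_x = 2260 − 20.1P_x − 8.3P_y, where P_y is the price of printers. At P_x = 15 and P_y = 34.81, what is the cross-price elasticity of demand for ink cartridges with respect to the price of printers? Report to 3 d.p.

-0.173

At P_x = 15 and P_y = 34.81: Q_x = 1669.577.
∂Q_x/∂P_y = -8.3.
ε = (∂Q_x/∂P_y)(P_y/Q_x) = -8.3 × (34.81/1669.577) ≈ -0.173.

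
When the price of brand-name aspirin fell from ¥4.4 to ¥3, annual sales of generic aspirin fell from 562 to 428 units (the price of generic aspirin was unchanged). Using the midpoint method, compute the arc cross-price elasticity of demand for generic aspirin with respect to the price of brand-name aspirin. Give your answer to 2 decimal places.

ΔQ_A = 428 − 562 = -134; ΔP_B = 3 − 4.4 = -1.4.
Midpoints: Q̄_A = 495.0, P̄_B = 3.70.
ε = (ΔQ_A/Q̄_A)/(ΔP_B/P̄_B) = (-134/495.0)/(-1.4/3.70) ≈ 0.72.

0.72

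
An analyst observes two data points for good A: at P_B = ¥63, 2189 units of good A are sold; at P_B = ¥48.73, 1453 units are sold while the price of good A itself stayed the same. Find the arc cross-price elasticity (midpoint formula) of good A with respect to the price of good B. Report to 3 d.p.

ΔQ_A = 1453 − 2189 = -736; ΔP_B = 48.73 − 63 = -14.27.
Midpoints: Q̄_A = 1821.0, P̄_B = 55.86.
ε = (ΔQ_A/Q̄_A)/(ΔP_B/P̄_B) = (-736/1821.0)/(-14.27/55.86) ≈ 1.582.
ε > 0: good A and good B are substitutes.

1.582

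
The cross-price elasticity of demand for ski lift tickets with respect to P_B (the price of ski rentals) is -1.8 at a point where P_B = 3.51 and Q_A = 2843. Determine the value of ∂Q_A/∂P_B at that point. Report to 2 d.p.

ε = (∂Q_A/∂P_B)·(P_B/Q_A) ⇒ ∂Q_A/∂P_B = ε·Q_A/P_B = -1.8 × 2843/3.51 ≈ -1457.95.

-1457.95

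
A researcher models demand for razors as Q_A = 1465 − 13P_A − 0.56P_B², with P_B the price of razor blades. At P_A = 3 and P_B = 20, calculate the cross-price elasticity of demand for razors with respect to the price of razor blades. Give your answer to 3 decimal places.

-0.373

At P_A = 3 and P_B = 20: Q_A = 1202.
∂Q_A/∂P_B = -1.12P_B = -1.12(20) = -22.4000.
ε = (∂Q_A/∂P_B)(P_B/Q_A) = -22.4000 × (20/1202) ≈ -0.373.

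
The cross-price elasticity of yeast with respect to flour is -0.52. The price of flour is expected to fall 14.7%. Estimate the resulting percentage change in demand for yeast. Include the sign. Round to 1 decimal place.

%ΔQ ≈ ε × %ΔP of flour = -0.52 × (-14.7%) = 7.6%.

7.6%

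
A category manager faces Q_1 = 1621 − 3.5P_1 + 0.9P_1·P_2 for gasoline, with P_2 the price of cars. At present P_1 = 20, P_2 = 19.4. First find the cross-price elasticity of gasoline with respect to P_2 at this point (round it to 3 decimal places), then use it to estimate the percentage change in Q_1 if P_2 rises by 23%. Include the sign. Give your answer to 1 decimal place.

4.2%

At P_1 = 20, P_2 = 19.4: Q_1 = 1900.2.
∂Q_1/∂P_2 = 0.9P_1 = 18.0000.
ε = (∂Q_1/∂P_2)(P_2/Q_1) = 18.0000 × 19.4/1900.2 ≈ 0.184.
%ΔQ_1 ≈ ε × %ΔP_2 = 0.184 × (23%) = 4.2%.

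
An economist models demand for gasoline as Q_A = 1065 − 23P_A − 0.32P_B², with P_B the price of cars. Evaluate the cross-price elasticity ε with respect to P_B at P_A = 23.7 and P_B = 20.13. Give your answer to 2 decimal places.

-0.66

At P_A = 23.7 and P_B = 20.13: Q_A = 390.231.
∂Q_A/∂P_B = -0.64P_B = -0.64(20.13) = -12.8832.
ε = (∂Q_A/∂P_B)(P_B/Q_A) = -12.8832 × (20.13/390.231) ≈ -0.66.
ε < 0: complements.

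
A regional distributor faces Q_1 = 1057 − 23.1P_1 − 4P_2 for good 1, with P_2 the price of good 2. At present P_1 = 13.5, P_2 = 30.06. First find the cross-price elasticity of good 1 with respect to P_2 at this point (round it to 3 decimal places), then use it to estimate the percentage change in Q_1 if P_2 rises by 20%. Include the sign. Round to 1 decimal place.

At P_1 = 13.5, P_2 = 30.06: Q_1 = 624.91.
∂Q_1/∂P_2 = -4.
ε = (∂Q_1/∂P_2)(P_2/Q_1) = -4.0000 × 30.06/624.91 ≈ -0.192.
%ΔQ_1 ≈ ε × %ΔP_2 = -0.192 × (20%) = -3.8%.

-3.8%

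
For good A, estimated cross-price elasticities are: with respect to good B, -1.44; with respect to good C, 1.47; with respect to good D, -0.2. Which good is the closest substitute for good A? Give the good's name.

Substitutes have ε > 0. Among the positive values, 1.47 (good C) is largest.

good C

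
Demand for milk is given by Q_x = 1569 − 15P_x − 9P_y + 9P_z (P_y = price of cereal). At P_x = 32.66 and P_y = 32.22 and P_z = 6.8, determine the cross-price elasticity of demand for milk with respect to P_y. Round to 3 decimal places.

At P_x = 32.66 and P_y = 32.22 and P_z = 6.8: Q_x = 850.32.
∂Q_x/∂P_y = -9.
ε = (∂Q_x/∂P_y)(P_y/Q_x) = -9 × (32.22/850.32) ≈ -0.341.

-0.341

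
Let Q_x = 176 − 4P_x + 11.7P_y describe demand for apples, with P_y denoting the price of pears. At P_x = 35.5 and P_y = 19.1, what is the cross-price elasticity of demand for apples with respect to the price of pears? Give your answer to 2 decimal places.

0.87

At P_x = 35.5 and P_y = 19.1: Q_x = 257.47.
∂Q_x/∂P_y = 11.7.
ε = (∂Q_x/∂P_y)(P_y/Q_x) = 11.7 × (19.1/257.47) ≈ 0.87.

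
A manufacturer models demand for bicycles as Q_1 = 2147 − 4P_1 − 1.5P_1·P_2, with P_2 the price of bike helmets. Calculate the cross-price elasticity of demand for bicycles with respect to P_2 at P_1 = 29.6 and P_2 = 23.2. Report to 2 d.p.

At P_1 = 29.6 and P_2 = 23.2: Q_1 = 998.52.
∂Q_1/∂P_2 = -1.5P_1 = -1.5(29.6) = -44.4000.
ε = (∂Q_1/∂P_2)(P_2/Q_1) = -44.4000 × (23.2/998.52) ≈ -1.03.

-1.03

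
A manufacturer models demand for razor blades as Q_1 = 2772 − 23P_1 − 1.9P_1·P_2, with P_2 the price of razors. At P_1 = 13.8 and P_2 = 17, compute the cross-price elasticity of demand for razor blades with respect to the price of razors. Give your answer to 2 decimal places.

-0.22

At P_1 = 13.8 and P_2 = 17: Q_1 = 2008.86.
∂Q_1/∂P_2 = -1.9P_1 = -1.9(13.8) = -26.2200.
ε = (∂Q_1/∂P_2)(P_2/Q_1) = -26.2200 × (17/2008.86) ≈ -0.22.
ε < 0: complements.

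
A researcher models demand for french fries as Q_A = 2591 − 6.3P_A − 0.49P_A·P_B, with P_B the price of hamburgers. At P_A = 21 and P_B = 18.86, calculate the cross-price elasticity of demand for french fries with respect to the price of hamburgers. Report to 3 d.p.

At P_A = 21 and P_B = 18.86: Q_A = 2264.631.
∂Q_A/∂P_B = -0.49P_A = -0.49(21) = -10.2900.
ε = (∂Q_A/∂P_B)(P_B/Q_A) = -10.2900 × (18.86/2264.631) ≈ -0.086.
ε < 0: complements.

-0.086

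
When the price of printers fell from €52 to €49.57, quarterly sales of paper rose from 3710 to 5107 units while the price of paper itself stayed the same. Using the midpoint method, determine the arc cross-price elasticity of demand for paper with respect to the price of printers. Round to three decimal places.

-6.623

ΔQ_A = 5107 − 3710 = 1397; ΔP_B = 49.57 − 52 = -2.43.
Midpoints: Q̄_A = 4408.5, P̄_B = 50.78.
ε = (ΔQ_A/Q̄_A)/(ΔP_B/P̄_B) = (1397/4408.5)/(-2.43/50.78) ≈ -6.623.
ε < 0: paper and printers are complements.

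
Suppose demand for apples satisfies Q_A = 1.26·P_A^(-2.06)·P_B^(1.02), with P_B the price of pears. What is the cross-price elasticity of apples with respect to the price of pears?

1.02

In a log-linear (constant-elasticity) demand function, the coefficient on the exponent of P_B is the cross-price elasticity.
ε = 1.02. Positive, so apples and pears are substitutes.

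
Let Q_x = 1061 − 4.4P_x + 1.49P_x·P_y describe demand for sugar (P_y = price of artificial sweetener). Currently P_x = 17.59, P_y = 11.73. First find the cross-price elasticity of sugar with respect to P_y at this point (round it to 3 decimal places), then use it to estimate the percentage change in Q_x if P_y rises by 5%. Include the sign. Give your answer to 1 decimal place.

1.2%

At P_x = 17.59, P_y = 11.73: Q_x = 1291.037.
∂Q_x/∂P_y = 1.49P_x = 26.2091.
ε = (∂Q_x/∂P_y)(P_y/Q_x) = 26.2091 × 11.73/1291.037 ≈ 0.238.
%ΔQ_x ≈ ε × %ΔP_y = 0.238 × (5%) = 1.2%.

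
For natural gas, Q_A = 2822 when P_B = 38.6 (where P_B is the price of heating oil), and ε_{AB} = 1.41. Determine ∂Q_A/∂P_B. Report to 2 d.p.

103.08

ε = (∂Q_A/∂P_B)·(P_B/Q_A) ⇒ ∂Q_A/∂P_B = ε·Q_A/P_B = 1.41 × 2822/38.6 ≈ 103.08.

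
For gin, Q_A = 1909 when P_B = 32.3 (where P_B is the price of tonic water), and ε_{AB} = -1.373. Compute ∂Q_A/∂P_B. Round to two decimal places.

ε = (∂Q_A/∂P_B)·(P_B/Q_A) ⇒ ∂Q_A/∂P_B = ε·Q_A/P_B = -1.373 × 1909/32.3 ≈ -81.15.

-81.15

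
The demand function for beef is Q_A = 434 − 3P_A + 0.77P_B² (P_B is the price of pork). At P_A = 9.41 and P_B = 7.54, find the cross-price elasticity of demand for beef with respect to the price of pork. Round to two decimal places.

0.19

At P_A = 9.41 and P_B = 7.54: Q_A = 449.546.
∂Q_A/∂P_B = 1.54P_B = 1.54(7.54) = 11.6116.
ε = (∂Q_A/∂P_B)(P_B/Q_A) = 11.6116 × (7.54/449.546) ≈ 0.19.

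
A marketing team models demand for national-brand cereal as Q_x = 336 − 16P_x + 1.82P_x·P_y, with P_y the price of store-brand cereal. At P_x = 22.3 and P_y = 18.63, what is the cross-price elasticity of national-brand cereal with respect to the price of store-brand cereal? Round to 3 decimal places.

At P_x = 22.3 and P_y = 18.63: Q_x = 735.317.
∂Q_x/∂P_y = 1.82P_x = 1.82(22.3) = 40.5860.
ε = (∂Q_x/∂P_y)(P_y/Q_x) = 40.5860 × (18.63/735.317) ≈ 1.028.
ε > 0: substitutes.

1.028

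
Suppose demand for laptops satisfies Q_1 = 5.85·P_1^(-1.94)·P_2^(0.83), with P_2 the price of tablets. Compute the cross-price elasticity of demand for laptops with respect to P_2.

In a log-linear (constant-elasticity) demand function, the coefficient on the exponent of P_2 is the cross-price elasticity.
ε = 0.83. Positive, so laptops and tablets are substitutes.

0.83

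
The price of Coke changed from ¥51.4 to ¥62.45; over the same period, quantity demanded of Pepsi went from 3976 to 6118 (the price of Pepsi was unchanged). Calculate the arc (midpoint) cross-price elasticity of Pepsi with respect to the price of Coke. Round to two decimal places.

ΔQ_A = 6118 − 3976 = 2142; ΔP_B = 62.45 − 51.4 = 11.05.
Midpoints: Q̄_A = 5047.0, P̄_B = 56.92.
ε = (ΔQ_A/Q̄_A)/(ΔP_B/P̄_B) = (2142/5047.0)/(11.05/56.92) ≈ 2.19.
ε > 0: Pepsi and Coke are substitutes.

2.19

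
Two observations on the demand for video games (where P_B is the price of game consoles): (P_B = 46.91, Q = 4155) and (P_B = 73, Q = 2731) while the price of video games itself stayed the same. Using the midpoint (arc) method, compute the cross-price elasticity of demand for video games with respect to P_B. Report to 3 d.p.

ΔQ_A = 2731 − 4155 = -1424; ΔP_B = 73 − 46.91 = 26.09.
Midpoints: Q̄_A = 3443.0, P̄_B = 59.95.
ε = (ΔQ_A/Q̄_A)/(ΔP_B/P̄_B) = (-1424/3443.0)/(26.09/59.95) ≈ -0.950.

-0.950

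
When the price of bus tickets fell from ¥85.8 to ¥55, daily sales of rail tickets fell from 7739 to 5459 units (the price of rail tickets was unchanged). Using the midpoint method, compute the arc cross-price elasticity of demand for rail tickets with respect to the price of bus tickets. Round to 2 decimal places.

0.79

ΔQ_A = 5459 − 7739 = -2280; ΔP_B = 55 − 85.8 = -30.8.
Midpoints: Q̄_A = 6599.0, P̄_B = 70.40.
ε = (ΔQ_A/Q̄_A)/(ΔP_B/P̄_B) = (-2280/6599.0)/(-30.8/70.40) ≈ 0.79.
ε > 0: rail tickets and bus tickets are substitutes.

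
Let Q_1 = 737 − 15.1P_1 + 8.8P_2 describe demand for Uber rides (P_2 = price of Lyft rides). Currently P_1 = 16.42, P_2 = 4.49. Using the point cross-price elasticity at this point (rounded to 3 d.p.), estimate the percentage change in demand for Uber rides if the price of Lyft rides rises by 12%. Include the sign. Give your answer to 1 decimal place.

At P_1 = 16.42, P_2 = 4.49: Q_1 = 528.57.
∂Q_1/∂P_2 = 8.8.
ε = (∂Q_1/∂P_2)(P_2/Q_1) = 8.8000 × 4.49/528.57 ≈ 0.075.
%ΔQ_1 ≈ ε × %ΔP_2 = 0.075 × (12%) = 0.9%.

0.9%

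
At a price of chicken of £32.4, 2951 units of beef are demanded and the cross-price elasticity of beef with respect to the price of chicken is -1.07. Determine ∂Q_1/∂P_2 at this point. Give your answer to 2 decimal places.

ε = (∂Q_1/∂P_2)·(P_2/Q_1) ⇒ ∂Q_1/∂P_2 = ε·Q_1/P_2 = -1.07 × 2951/32.4 ≈ -97.46.

-97.46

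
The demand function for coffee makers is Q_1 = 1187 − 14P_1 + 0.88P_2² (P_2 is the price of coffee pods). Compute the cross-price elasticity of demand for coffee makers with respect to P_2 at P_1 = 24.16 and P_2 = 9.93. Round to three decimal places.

0.186

At P_1 = 24.16 and P_2 = 9.93: Q_1 = 935.532.
∂Q_1/∂P_2 = 1.76P_2 = 1.76(9.93) = 17.4768.
ε = (∂Q_1/∂P_2)(P_2/Q_1) = 17.4768 × (9.93/935.532) ≈ 0.186.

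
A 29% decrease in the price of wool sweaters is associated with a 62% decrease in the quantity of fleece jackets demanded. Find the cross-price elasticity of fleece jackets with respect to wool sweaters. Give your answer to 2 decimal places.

2.14

ε = (%ΔQ of fleece jackets) / (%ΔP of wool sweaters) = (-62%) / (-29%) ≈ 2.14.
Positive cross-price elasticity: substitutes.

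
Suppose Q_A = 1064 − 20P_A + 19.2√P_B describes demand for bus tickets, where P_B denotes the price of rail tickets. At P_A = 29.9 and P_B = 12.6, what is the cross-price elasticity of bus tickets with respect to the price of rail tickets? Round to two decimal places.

At P_A = 29.9 and P_B = 12.6: Q_A = 534.153.
∂Q_A/∂P_B = 19.2/(2√P_B) = 19.2/(2√12.6) = 2.7045.
ε = (∂Q_A/∂P_B)(P_B/Q_A) = 2.7045 × (12.6/534.153) ≈ 0.06.

0.06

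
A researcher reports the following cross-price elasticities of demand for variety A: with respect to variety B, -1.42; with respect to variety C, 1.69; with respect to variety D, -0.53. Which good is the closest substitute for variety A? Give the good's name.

variety C

Substitutes have ε > 0. Among the positive values, 1.69 (variety C) is largest.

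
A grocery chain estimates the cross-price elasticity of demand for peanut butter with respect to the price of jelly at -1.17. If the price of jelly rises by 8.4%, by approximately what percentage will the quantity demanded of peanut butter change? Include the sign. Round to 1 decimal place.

%ΔQ ≈ ε × %ΔP of jelly = -1.17 × (8.4%) = -9.8%.

-9.8%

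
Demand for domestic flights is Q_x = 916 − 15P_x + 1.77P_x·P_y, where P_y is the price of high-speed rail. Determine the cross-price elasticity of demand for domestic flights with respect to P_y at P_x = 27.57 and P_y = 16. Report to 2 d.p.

At P_x = 27.57 and P_y = 16: Q_x = 1283.232.
∂Q_x/∂P_y = 1.77P_x = 1.77(27.57) = 48.7989.
ε = (∂Q_x/∂P_y)(P_y/Q_x) = 48.7989 × (16/1283.232) ≈ 0.61.
ε > 0: substitutes.

0.61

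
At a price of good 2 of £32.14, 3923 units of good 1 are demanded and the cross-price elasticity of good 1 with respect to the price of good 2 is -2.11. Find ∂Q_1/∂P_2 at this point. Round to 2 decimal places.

ε = (∂Q_1/∂P_2)·(P_2/Q_1) ⇒ ∂Q_1/∂P_2 = ε·Q_1/P_2 = -2.11 × 3923/32.14 ≈ -257.55.

-257.55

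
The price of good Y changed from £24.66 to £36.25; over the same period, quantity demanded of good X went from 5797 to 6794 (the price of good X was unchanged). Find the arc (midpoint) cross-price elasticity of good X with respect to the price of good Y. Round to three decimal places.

ΔQ_X = 6794 − 5797 = 997; ΔP_Y = 36.25 − 24.66 = 11.59.
Midpoints: Q̄_X = 6295.5, P̄_Y = 30.45.
ε = (ΔQ_X/Q̄_X)/(ΔP_Y/P̄_Y) = (997/6295.5)/(11.59/30.45) ≈ 0.416.

0.416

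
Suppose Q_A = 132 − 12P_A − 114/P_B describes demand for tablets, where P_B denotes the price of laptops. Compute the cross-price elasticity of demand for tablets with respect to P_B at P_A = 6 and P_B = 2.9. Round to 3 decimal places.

At P_A = 6 and P_B = 2.9: Q_A = 20.690.
∂Q_A/∂P_B = 114/P_B² = 13.5553.
ε = (∂Q_A/∂P_B)(P_B/Q_A) = 13.5553 × (2.9/20.690) ≈ 1.900.
ε > 0: substitutes.

1.900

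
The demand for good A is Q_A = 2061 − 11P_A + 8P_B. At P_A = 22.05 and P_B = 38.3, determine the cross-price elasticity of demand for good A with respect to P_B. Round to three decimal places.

0.144

At P_A = 22.05 and P_B = 38.3: Q_A = 2124.85.
∂Q_A/∂P_B = 8.
ε = (∂Q_A/∂P_B)(P_B/Q_A) = 8 × (38.3/2124.85) ≈ 0.144.
Since ε > 0, good A and good B are substitutes.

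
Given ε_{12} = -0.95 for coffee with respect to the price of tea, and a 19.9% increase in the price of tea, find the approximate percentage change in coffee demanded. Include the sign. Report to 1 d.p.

%ΔQ ≈ ε × %ΔP of tea = -0.95 × (19.9%) = -18.9%.

-18.9%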